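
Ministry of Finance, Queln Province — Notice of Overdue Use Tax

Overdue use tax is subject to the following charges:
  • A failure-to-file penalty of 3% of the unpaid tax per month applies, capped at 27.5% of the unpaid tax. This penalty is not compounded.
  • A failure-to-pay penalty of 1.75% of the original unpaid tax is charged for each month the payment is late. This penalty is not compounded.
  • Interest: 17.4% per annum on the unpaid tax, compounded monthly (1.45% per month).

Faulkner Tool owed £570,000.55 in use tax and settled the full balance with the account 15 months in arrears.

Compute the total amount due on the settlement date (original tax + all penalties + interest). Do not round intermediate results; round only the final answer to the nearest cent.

£1,013,760.62

Failure-to-file: 15 × 3% × £570,000.55 = £256,500.25…, capped at 27.5% × £570,000.55 = £156,750.15…
Failure-to-pay penalty = 1.75% × £570,000.55 × 15 mo = £149,625.14…
Interest: £570,000.55 × ((1 + 0.0145)^15 − 1) = £570,000.55 × 0.2410257… = £137,384.7739…
Total = £570,000.55 + £306,375.2956… + £137,384.7739… = £1,013,760.62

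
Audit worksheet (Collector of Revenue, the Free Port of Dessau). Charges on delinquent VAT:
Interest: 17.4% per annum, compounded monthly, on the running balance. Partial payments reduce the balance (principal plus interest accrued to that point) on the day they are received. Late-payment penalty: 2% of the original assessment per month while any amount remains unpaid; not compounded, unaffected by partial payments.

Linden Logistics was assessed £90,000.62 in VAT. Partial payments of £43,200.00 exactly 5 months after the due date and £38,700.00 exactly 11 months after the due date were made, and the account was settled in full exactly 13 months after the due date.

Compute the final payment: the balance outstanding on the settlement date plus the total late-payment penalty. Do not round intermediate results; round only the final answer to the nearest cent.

£43,619.79

Monthly rate = 17.4% ÷ 12 = 1.45%
Balance at month 5: £90,000.6200 × (1 + 0.0145)^5 = £96,717.6550…
After £43,200.00 payment: £96,717.6550… − £43,200.00 = £53,517.6550…
Balance at month 11: £53,517.6550… × (1 + 0.0145)^6 = £58,345.7711…
After £38,700.00 payment: £58,345.7711… − £38,700.00 = £19,645.7711…
Balance at month 13: £19,645.7711… × (1 + 0.0145)^2 = £20,219.6290…
Penalty: 13 × 2% × £90,000.62 = £23,400.16…
Final settlement = outstanding balance + penalty = £20,219.6290… + £23,400.16… = £43,619.79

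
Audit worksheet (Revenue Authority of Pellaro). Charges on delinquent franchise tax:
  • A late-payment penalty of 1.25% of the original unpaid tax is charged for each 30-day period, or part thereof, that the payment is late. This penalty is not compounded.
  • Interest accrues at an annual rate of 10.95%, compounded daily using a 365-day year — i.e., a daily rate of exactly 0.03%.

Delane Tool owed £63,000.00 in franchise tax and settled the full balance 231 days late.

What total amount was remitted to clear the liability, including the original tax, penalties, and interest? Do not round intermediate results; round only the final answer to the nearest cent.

£73,820.03

Penalty periods: ⌈231/30⌉ = 8; penalty = 8 × 1.25% × £63,000.00 = £6,300.00
Interest: £63,000.00 × ((1 + 0.0003)^231 − 1) = £63,000.00 × 0.07174655… = £4,520.0326…
Total = £63,000.00 + £6,300.0000 + £4,520.0326… = £73,820.03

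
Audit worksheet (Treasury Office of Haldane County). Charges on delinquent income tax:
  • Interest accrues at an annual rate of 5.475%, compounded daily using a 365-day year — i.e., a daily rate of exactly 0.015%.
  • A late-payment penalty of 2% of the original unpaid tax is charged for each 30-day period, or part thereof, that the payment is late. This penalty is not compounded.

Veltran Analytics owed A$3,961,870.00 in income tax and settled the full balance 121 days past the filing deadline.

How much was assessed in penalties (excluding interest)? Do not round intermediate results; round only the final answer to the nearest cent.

Penalty periods: ⌈121/30⌉ = 5; penalty = 5 × 2% × A$3,961,870.00 = A$396,187.00

A$396,187.00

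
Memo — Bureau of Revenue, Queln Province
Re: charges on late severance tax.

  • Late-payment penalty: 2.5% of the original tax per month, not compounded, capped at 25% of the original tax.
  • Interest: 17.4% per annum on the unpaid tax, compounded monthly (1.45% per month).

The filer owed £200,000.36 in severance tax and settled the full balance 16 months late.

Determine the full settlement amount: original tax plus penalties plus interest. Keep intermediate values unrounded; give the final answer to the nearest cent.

£301,804.66

Penalty (uncapped): 16 × 2.5% × £200,000.36 = £80,000.14…; cap = 25% × £200,000.36 = £50,000.09 → penalty = £50,000.09
Interest: £200,000.36 × ((1 + 0.0145)^16 − 1) = £200,000.36 × 0.2590206… = £51,804.2050…
Total = £200,000.36 + £50,000.0900 + £51,804.2050… = £301,804.66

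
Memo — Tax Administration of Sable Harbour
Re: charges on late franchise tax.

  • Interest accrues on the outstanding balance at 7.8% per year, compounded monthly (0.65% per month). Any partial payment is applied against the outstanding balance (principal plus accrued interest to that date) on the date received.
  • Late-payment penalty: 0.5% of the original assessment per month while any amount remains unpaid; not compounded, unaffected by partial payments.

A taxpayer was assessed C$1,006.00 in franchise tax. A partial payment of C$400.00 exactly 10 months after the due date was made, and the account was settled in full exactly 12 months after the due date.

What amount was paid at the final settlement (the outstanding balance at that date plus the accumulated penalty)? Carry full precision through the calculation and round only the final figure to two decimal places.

Balance at month 10: C$1,006.0000 × (1 + 0.0065)^10 = C$1,073.3362…
After C$400.00 payment: C$1,073.3362… − C$400.00 = C$673.3362…
Balance at month 12: C$673.3362… × (1 + 0.0065)^2 = C$682.1180…
Penalty: 12 × 0.5% × C$1,006.00 = C$60.36
Final settlement = outstanding balance + penalty = C$682.1180… + C$60.36 = C$742.48

C$742.48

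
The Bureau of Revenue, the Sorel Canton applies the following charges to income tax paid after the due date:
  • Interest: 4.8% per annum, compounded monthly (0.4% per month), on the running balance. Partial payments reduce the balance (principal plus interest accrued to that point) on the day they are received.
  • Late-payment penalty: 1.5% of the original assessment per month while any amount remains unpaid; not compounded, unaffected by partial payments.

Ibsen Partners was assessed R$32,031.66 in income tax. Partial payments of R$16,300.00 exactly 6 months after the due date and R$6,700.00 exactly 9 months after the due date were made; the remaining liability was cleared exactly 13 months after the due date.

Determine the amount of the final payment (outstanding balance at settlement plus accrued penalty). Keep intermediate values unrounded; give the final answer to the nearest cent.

R$16,414.29

Balance at month 6: R$32,031.6600 × (1 + 0.004)^6 = R$32,808.1486…
After R$16,300.00 payment: R$32,808.1486… − R$16,300.00 = R$16,508.1486…
Balance at month 9: R$16,508.1486… × (1 + 0.004)^3 = R$16,707.0398…
After R$6,700.00 payment: R$16,707.0398… − R$6,700.00 = R$10,007.0398…
Balance at month 13: R$10,007.0398… × (1 + 0.004)^4 = R$10,168.1157…
Penalty: 13 × 1.5% × R$32,031.66 = R$6,246.17…
Final settlement = outstanding balance + penalty = R$10,168.1157… + R$6,246.17… = R$16,414.29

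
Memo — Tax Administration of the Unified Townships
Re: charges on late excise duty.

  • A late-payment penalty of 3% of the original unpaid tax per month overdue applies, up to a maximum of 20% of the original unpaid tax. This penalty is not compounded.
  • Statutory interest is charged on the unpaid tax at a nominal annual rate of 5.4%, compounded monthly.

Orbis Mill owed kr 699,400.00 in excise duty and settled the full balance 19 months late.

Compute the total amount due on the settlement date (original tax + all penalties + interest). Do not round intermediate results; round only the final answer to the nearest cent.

kr 901,563.43

Penalty (uncapped): 19 × 3% × kr 699,400.00 = kr 398,658.00; cap = 20% × kr 699,400.00 = kr 139,880.00 → penalty = kr 139,880.00
Interest (5.4%/yr ÷ 12 = 0.45%/month): kr 699,400.00 × ((1 + 0.0045)^19 − 1) = kr 62,283.4313…
Total = kr 699,400.00 + kr 139,880.0000 + kr 62,283.4313… = kr 901,563.43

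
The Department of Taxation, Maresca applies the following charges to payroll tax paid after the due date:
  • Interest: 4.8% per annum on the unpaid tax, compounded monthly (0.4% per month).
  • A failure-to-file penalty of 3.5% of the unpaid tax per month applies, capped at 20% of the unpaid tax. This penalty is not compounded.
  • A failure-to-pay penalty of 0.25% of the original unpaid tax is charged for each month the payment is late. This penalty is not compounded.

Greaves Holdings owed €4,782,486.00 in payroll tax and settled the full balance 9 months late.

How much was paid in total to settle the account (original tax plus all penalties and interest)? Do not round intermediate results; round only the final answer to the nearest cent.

Failure-to-file: 9 × 3.5% × €4,782,486.00 = €1,506,483.09, capped at 20% × €4,782,486.00 = €956,497.20
Failure-to-pay penalty: 9 × 0.25% × €4,782,486.00 = €107,605.94…
Interest: €4,782,486.00 × ((1 + 0.004)^9 − 1) = €4,782,486.00 × 0.0365814… = €174,950.0735…
Total = €4,782,486.00 + €1,064,103.1350 + €174,950.0735… = €6,021,539.21

€6,021,539.21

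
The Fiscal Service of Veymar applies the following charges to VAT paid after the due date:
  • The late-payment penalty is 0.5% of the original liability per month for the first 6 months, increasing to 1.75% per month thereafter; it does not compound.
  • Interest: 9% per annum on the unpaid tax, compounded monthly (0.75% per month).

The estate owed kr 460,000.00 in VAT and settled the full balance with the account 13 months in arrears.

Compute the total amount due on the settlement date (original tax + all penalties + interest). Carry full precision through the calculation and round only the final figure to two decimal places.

kr 577,074.81

Penalty, months 1–6: 6 × 0.5% × kr 460,000.00 = kr 13,800.00
Penalty, months 7–13: 7 × 1.75% × kr 460,000.00 = kr 56,350.00
Interest: kr 460,000.00 × ((1 + 0.0075)^13 − 1) = kr 460,000.00 × 0.1020104… = kr 46,924.8067…
Total = kr 460,000.00 + kr 70,150.0000 + kr 46,924.8067… = kr 577,074.81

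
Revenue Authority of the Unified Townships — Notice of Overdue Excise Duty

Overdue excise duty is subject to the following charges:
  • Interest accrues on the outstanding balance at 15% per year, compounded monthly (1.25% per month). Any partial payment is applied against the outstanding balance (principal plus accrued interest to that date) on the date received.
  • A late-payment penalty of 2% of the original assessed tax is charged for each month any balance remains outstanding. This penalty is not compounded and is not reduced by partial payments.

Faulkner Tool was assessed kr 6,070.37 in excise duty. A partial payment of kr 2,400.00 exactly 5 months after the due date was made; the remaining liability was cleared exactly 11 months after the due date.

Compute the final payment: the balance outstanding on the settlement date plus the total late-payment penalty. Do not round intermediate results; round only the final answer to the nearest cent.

Balance at month 5: kr 6,070.3700 × (1 + 0.0125)^5 = kr 6,459.3724…
After kr 2,400.00 payment: kr 6,459.3724… − kr 2,400.00 = kr 4,059.3724…
Balance at month 11: kr 4,059.3724… × (1 + 0.0125)^6 = kr 4,373.4995…
Penalty: 11 × 2% × kr 6,070.37 = kr 1,335.48…
Final settlement = outstanding balance + penalty = kr 4,373.4995… + kr 1,335.48… = kr 5,708.98

kr 5,708.98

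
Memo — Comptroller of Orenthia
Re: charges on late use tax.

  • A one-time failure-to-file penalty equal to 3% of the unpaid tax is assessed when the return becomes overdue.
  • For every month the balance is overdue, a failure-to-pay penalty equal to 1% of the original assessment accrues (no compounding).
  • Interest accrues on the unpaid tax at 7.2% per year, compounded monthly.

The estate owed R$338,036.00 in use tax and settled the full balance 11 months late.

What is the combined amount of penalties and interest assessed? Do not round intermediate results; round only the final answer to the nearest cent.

R$70,316.92

Failure-to-file penalty: 3% × R$338,036.00 = R$10,141.08
Failure-to-pay penalty = 1% × R$338,036.00 × 11 mo = R$37,183.96
Interest (7.2%/yr ÷ 12 = 0.6%/month): R$338,036.00 × ((1 + 0.006)^11 − 1) = R$22,991.8807…
Penalties + interest = R$47,325.0400 + R$22,991.8807… = R$70,316.92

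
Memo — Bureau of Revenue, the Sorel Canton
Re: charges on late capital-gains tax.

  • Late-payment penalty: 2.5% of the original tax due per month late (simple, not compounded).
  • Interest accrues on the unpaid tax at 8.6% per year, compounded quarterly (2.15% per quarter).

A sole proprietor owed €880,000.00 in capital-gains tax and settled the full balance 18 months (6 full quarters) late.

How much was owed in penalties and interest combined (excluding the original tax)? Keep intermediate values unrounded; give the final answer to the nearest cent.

Late-payment penalty: 18 × 2.5% × €880,000.00 = €396,000.00
Interest: €880,000.00 × ((1 + 0.0215)^6 − 1) = €880,000.00 × 0.1361358… = €119,799.4603…
Penalties + interest = €396,000.0000 + €119,799.4603… = €515,799.46

€515,799.46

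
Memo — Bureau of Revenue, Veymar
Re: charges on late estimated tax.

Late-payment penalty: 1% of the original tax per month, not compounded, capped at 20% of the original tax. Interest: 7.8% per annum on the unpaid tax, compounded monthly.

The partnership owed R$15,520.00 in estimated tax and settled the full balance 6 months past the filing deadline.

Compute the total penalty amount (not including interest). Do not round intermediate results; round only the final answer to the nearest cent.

R$931.20

Penalty: 6 × 1% × R$15,520.00 = R$931.20 (below the 20% cap of R$3,104.00)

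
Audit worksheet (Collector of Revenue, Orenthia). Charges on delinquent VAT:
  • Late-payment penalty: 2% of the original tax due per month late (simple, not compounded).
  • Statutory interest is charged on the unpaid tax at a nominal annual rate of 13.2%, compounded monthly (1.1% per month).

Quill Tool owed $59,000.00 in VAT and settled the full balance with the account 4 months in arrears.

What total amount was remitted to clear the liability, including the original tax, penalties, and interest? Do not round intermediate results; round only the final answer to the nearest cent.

Late-payment penalty: 4 × 2% × $59,000.00 = $4,720.00
Interest: $59,000.00 × ((1 + 0.011)^4 − 1) = $59,000.00 × 0.0447313… = $2,639.1490…
Total = $59,000.00 + $4,720.0000 + $2,639.1490… = $66,359.15

$66,359.15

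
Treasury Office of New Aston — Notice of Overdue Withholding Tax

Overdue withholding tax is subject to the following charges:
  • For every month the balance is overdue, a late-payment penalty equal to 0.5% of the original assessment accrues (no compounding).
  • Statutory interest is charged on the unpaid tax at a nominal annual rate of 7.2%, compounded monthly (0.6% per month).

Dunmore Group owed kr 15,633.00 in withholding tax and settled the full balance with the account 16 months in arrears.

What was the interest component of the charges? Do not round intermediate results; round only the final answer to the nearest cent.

kr 1,570.23

Interest: kr 15,633.00 × ((1 + 0.006)^16 − 1) = kr 15,633.00 × 0.1004434… = kr 1,570.2309…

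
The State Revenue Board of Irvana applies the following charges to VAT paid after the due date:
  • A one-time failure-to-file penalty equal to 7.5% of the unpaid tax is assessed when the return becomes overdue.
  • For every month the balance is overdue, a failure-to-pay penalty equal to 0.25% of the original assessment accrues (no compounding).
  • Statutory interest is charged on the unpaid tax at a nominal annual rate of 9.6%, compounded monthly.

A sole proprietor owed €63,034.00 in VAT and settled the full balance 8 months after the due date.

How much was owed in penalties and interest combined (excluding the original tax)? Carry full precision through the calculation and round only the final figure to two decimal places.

Failure-to-file penalty: 7.5% × €63,034.00 = €4,727.55
Failure-to-pay penalty: 8 × 0.25% × €63,034.00 = €1,260.68
Interest (9.6%/yr ÷ 12 = 0.8%/month): €63,034.00 × ((1 + 0.008)^8 − 1) = €4,148.9584…
Penalties + interest = €5,988.2300 + €4,148.9584… = €10,137.19

€10,137.19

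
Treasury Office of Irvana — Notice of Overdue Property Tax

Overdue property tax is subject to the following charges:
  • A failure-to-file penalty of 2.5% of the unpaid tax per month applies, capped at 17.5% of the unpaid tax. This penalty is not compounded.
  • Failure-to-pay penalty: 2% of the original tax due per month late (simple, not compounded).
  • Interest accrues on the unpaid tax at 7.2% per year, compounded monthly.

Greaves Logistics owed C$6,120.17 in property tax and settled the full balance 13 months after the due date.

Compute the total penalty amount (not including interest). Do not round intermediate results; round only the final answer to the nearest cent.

Failure-to-file: 13 × 2.5% × C$6,120.17 = C$1,989.06…, capped at 17.5% × C$6,120.17 = C$1,071.03…
Failure-to-pay penalty = 2% × C$6,120.17 × 13 mo = C$1,591.24…
Total penalty = C$1,071.03… + C$1,591.24… = C$2,662.27

C$2,662.27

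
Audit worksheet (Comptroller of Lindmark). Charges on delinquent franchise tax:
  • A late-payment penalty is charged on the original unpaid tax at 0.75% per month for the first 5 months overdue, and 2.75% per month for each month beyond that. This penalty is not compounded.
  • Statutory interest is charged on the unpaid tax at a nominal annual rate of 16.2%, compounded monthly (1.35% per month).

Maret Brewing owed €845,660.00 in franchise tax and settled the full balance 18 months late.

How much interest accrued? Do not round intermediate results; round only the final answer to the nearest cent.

Interest: €845,660.00 × ((1 + 0.0135)^18 − 1) = €845,660.00 × 0.2729975… = €230,863.0752…

€230,863.08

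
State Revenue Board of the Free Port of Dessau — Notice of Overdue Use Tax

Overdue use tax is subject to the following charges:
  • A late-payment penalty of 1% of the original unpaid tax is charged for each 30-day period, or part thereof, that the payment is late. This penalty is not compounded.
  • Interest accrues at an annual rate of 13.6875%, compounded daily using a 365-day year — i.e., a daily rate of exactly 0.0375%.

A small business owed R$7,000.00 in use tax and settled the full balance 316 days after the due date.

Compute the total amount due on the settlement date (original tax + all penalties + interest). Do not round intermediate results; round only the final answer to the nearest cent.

Penalty periods: ⌈316/30⌉ = 11; penalty = 11 × 1% × R$7,000.00 = R$770.00
Interest: R$7,000.00 × ((1 + 0.000375)^316 − 1) = R$7,000.00 × 0.12578187… = R$880.4731…
Total = R$7,000.00 + R$770.0000 + R$880.4731… = R$8,650.47

R$8,650.47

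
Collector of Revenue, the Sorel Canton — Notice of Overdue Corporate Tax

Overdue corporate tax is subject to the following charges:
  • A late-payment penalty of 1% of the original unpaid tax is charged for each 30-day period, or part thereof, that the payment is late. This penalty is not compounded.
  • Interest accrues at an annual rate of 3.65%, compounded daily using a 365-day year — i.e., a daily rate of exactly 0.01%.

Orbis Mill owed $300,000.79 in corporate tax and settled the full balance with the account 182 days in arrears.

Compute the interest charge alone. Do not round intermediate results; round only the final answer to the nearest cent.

$5,509.73

Interest: $300,000.79 × ((1 + 0.0001)^182 − 1) = $300,000.79 × 0.01836570… = $5,509.7253…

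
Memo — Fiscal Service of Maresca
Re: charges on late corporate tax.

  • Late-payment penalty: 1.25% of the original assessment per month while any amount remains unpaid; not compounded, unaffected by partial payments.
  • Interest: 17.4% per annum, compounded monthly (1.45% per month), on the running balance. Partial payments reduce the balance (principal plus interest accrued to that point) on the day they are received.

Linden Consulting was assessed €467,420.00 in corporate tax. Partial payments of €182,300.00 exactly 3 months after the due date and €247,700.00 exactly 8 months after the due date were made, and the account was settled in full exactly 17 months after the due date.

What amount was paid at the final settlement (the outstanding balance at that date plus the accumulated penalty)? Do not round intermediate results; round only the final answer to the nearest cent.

Balance at month 3: €467,420.0000 × (1 + 0.0145)^3 = €488,049.0202…
After €182,300.00 payment: €488,049.0202… − €182,300.00 = €305,749.0202…
Balance at month 8: €305,749.0202… × (1 + 0.0145)^5 = €328,568.0503…
After €247,700.00 payment: €328,568.0503… − €247,700.00 = €80,868.0503…
Balance at month 17: €80,868.0503… × (1 + 0.0145)^9 = €92,054.5873…
Penalty: 17 × 1.25% × €467,420.00 = €99,326.75
Final settlement = outstanding balance + penalty = €92,054.5873… + €99,326.75 = €191,381.34

€191,381.34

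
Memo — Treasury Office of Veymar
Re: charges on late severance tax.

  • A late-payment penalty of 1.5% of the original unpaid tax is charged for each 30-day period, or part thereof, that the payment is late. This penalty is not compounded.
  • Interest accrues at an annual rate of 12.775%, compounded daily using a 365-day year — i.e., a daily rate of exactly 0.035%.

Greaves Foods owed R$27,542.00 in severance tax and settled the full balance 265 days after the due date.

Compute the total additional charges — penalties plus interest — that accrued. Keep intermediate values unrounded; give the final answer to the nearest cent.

R$6,394.42

Penalty periods: ⌈265/30⌉ = 9; penalty = 9 × 1.5% × R$27,542.00 = R$3,718.17
Interest: R$27,542.00 × ((1 + 0.00035)^265 − 1) = R$27,542.00 × 0.09716960… = R$2,676.2451…
Penalties + interest = R$3,718.1700 + R$2,676.2451… = R$6,394.42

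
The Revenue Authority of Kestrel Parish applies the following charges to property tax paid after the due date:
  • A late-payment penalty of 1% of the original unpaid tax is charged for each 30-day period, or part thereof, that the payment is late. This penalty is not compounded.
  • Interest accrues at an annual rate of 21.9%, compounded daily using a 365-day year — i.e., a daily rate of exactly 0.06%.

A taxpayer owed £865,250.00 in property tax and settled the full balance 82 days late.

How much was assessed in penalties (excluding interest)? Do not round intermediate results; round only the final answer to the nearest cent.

Penalty periods: ⌈82/30⌉ = 3; penalty = 3 × 1% × £865,250.00 = £25,957.50

£25,957.50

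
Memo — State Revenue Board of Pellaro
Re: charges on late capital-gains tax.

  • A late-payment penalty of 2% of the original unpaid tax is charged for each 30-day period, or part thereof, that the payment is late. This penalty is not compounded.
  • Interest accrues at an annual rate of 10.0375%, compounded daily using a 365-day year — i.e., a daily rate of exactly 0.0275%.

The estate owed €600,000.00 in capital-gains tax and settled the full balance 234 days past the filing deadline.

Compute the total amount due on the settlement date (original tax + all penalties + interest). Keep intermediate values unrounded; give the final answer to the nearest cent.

€735,873.70

Penalty periods: ⌈234/30⌉ = 8; penalty = 8 × 2% × €600,000.00 = €96,000.00
Interest: €600,000.00 × ((1 + 0.000275)^234 − 1) = €600,000.00 × 0.06645616… = €39,873.6972…
Total = €600,000.00 + €96,000.0000 + €39,873.6972… = €735,873.70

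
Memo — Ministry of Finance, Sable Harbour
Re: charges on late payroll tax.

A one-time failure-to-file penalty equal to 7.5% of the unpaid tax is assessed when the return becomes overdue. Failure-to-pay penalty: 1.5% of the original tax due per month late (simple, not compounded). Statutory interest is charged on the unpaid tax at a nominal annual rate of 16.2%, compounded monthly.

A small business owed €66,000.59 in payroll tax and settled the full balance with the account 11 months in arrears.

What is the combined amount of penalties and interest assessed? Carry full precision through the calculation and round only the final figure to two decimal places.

Failure-to-file penalty: 7.5% × €66,000.59 = €4,950.04…
Failure-to-pay penalty: 11 × 1.5% × €66,000.59 = €10,890.10…
Interest (16.2%/yr ÷ 12 = 1.35%/month): €66,000.59 × ((1 + 0.0135)^11 − 1) = €10,490.1920…
Penalties + interest = €15,840.1416 + €10,490.1920… = €26,330.33

€26,330.33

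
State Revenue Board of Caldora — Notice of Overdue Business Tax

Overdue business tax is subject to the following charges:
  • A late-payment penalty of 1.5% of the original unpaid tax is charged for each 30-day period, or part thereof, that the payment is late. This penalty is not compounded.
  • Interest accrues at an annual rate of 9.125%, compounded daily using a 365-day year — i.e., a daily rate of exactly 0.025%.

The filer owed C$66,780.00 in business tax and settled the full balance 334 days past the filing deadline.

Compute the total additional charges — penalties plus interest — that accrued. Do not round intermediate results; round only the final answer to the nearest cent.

Penalty periods: ⌈334/30⌉ = 12; penalty = 12 × 1.5% × C$66,780.00 = C$12,020.40
Interest: C$66,780.00 × ((1 + 0.00025)^334 − 1) = C$66,780.00 × 0.08707387… = C$5,814.7931…
Penalties + interest = C$12,020.4000 + C$5,814.7931… = C$17,835.19

C$17,835.19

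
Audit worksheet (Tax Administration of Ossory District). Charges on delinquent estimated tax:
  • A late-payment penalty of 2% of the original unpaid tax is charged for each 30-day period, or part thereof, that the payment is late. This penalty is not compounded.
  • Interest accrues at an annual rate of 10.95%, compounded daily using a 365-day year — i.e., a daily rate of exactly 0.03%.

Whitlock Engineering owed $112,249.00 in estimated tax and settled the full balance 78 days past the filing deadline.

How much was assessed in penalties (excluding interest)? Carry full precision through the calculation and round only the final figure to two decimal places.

Penalty periods: ⌈78/30⌉ = 3; penalty = 3 × 2% × $112,249.00 = $6,734.94

$6,734.94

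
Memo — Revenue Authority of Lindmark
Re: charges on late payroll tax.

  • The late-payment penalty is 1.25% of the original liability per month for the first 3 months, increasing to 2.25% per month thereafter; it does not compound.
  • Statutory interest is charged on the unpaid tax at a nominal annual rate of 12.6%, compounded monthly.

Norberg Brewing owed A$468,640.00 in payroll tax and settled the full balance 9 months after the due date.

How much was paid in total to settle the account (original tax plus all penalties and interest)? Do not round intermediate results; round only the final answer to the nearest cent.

Penalty, months 1–3: 3 × 1.25% × A$468,640.00 = A$17,574.00
Penalty, months 4–9: 6 × 2.25% × A$468,640.00 = A$63,266.40
Interest (12.6%/yr ÷ 12 = 1.05%/month): A$468,640.00 × ((1 + 0.0105)^9 − 1) = A$46,192.8083…
Total = A$468,640.00 + A$80,840.4000 + A$46,192.8083… = A$595,673.21

A$595,673.21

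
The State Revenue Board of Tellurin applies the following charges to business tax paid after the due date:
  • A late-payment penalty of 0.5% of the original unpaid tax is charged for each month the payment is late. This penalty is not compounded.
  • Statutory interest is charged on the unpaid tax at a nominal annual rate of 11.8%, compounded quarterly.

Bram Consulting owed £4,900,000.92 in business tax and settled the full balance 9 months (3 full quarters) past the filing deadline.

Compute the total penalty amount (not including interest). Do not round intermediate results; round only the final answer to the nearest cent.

Late-payment penalty: 9 × 0.5% × £4,900,000.92 = £220,500.04…

£220,500.04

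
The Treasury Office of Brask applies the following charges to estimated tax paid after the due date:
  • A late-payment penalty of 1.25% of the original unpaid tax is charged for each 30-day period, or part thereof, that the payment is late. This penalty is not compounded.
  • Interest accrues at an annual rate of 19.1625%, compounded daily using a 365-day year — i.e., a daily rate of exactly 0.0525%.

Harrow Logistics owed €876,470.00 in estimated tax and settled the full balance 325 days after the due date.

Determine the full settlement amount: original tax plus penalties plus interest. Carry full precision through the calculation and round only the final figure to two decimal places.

Penalty periods: ⌈325/30⌉ = 11; penalty = 11 × 1.25% × €876,470.00 = €120,514.63…
Interest: €876,470.00 × ((1 + 0.000525)^325 − 1) = €876,470.00 × 0.18599280… = €163,017.1062…
Total = €876,470.00 + €120,514.6250 + €163,017.1062… = €1,160,001.73

€1,160,001.73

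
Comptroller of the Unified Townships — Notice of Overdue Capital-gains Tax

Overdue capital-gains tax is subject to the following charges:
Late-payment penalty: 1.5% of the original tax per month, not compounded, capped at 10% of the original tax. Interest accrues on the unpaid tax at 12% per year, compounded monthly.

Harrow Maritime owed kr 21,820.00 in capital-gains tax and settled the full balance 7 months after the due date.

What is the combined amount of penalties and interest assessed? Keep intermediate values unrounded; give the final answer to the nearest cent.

Penalty (uncapped): 7 × 1.5% × kr 21,820.00 = kr 2,291.10; cap = 10% × kr 21,820.00 = kr 2,182.00 → penalty = kr 2,182.00
Interest (12%/yr ÷ 12 = 1%/month): kr 21,820.00 × ((1 + 0.01)^7 − 1) = kr 1,573.9934…
Penalties + interest = kr 2,182.0000 + kr 1,573.9934… = kr 3,755.99

kr 3,755.99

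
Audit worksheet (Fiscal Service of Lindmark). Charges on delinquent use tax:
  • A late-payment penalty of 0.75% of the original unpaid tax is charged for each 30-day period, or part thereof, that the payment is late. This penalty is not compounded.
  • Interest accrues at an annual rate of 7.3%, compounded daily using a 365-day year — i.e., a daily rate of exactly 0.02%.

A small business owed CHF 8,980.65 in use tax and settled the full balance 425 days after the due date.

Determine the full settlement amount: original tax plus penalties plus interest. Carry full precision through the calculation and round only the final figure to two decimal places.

CHF 10,787.63

Penalty periods: ⌈425/30⌉ = 15; penalty = 15 × 0.75% × CHF 8,980.65 = CHF 1,010.32…
Interest: CHF 8,980.65 × ((1 + 0.0002)^425 − 1) = CHF 8,980.65 × 0.08870781… = CHF 796.6538…
Total = CHF 8,980.65 + CHF 1,010.3231… + CHF 796.6538… = CHF 10,787.63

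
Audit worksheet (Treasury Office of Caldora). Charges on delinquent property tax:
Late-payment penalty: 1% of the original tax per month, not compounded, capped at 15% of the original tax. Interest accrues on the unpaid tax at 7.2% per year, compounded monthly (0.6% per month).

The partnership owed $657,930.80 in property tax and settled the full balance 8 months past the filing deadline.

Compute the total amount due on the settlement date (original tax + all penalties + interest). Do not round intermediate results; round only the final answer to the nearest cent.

Penalty: 8 × 1% × $657,930.80 = $52,634.46… (below the 15% cap of $98,689.62)
Interest: $657,930.80 × ((1 + 0.006)^8 − 1) = $657,930.80 × 0.0490202… = $32,251.8910…
Total = $657,930.80 + $52,634.4640 + $32,251.8910… = $742,817.15

$742,817.15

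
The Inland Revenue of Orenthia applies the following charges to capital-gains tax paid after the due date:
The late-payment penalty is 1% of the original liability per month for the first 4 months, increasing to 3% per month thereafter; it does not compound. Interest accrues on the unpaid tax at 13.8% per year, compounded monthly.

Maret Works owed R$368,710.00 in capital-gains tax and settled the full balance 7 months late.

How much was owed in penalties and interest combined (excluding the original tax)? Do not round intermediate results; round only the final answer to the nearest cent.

R$78,657.31

Penalty, months 1–4: 4 × 1% × R$368,710.00 = R$14,748.40
Penalty, months 5–7: 3 × 3% × R$368,710.00 = R$33,183.90
Interest (13.8%/yr ÷ 12 = 1.15%/month): R$368,710.00 × ((1 + 0.0115)^7 − 1) = R$30,725.0088…
Penalties + interest = R$47,932.3000 + R$30,725.0088… = R$78,657.31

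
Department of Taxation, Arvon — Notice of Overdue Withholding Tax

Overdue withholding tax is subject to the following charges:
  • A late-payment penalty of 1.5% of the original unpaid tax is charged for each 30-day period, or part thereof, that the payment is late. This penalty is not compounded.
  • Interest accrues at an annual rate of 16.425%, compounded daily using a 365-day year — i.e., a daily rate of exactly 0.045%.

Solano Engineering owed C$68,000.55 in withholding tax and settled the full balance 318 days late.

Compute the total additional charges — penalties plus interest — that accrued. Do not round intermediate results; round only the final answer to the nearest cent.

C$21,679.12

Penalty periods: ⌈318/30⌉ = 11; penalty = 11 × 1.5% × C$68,000.55 = C$11,220.09…
Interest: C$68,000.55 × ((1 + 0.00045)^318 − 1) = C$68,000.55 × 0.15380804… = C$10,459.0314…
Penalties + interest = C$11,220.0908… + C$10,459.0314… = C$21,679.12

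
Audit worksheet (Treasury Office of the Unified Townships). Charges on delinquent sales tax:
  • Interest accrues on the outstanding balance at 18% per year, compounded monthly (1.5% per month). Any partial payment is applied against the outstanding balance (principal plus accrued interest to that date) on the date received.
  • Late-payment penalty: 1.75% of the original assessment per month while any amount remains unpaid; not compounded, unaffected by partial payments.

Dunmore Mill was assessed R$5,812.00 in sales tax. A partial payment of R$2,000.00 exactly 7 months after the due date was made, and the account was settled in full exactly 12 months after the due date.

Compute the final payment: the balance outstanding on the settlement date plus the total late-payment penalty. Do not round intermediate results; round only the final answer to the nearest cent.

Balance at month 7: R$5,812.0000 × (1 + 0.015)^7 = R$6,450.4186…
After R$2,000.00 payment: R$6,450.4186… − R$2,000.00 = R$4,450.4186…
Balance at month 12: R$4,450.4186… × (1 + 0.015)^5 = R$4,794.3648…
Penalty: 12 × 1.75% × R$5,812.00 = R$1,220.52
Final settlement = outstanding balance + penalty = R$4,794.3648… + R$1,220.52 = R$6,014.88

R$6,014.88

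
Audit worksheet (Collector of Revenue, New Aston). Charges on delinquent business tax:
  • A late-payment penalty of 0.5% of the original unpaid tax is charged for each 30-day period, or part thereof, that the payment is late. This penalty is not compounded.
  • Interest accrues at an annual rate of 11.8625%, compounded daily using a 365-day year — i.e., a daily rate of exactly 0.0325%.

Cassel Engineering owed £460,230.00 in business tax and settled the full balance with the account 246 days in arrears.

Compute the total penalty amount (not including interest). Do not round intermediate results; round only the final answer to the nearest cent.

Penalty periods: ⌈246/30⌉ = 9; penalty = 9 × 0.5% × £460,230.00 = £20,710.35

£20,710.35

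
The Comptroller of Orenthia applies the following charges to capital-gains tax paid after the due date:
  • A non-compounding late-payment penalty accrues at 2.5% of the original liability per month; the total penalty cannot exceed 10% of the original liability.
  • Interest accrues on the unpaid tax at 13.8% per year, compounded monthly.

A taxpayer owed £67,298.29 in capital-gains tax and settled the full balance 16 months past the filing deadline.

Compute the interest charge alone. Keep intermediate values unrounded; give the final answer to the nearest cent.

£13,510.43

Interest (13.8%/yr ÷ 12 = 1.15%/month): £67,298.29 × ((1 + 0.0115)^16 − 1) = £13,510.4291…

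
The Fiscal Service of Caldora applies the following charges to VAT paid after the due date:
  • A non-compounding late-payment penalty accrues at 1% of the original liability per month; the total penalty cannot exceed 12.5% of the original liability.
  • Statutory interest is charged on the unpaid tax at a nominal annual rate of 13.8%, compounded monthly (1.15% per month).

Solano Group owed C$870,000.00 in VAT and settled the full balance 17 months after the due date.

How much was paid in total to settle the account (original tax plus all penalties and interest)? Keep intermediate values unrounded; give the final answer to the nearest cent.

Penalty (uncapped): 17 × 1% × C$870,000.00 = C$147,900.00; cap = 12.5% × C$870,000.00 = C$108,750.00 → penalty = C$108,750.00
Interest: C$870,000.00 × ((1 + 0.0115)^17 − 1) = C$870,000.00 × 0.2145631… = C$186,669.8928…
Total = C$870,000.00 + C$108,750.0000 + C$186,669.8928… = C$1,165,419.89

C$1,165,419.89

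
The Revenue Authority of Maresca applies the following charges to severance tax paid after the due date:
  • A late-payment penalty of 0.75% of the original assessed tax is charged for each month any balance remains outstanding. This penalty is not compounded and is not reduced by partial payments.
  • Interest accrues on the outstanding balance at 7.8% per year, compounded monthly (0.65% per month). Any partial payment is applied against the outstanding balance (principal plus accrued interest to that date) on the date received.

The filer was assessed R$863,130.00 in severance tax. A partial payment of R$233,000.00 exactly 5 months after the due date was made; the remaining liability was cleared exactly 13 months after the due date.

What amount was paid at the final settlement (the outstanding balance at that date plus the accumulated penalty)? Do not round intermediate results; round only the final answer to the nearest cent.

R$777,737.76

Balance at month 5: R$863,130.0000 × (1 + 0.0065)^5 = R$891,548.7755…
After R$233,000.00 payment: R$891,548.7755… − R$233,000.00 = R$658,548.7755…
Balance at month 13: R$658,548.7755… × (1 + 0.0065)^8 = R$693,582.5856…
Penalty: 13 × 0.75% × R$863,130.00 = R$84,155.18…
Final settlement = outstanding balance + penalty = R$693,582.5856… + R$84,155.18… = R$777,737.76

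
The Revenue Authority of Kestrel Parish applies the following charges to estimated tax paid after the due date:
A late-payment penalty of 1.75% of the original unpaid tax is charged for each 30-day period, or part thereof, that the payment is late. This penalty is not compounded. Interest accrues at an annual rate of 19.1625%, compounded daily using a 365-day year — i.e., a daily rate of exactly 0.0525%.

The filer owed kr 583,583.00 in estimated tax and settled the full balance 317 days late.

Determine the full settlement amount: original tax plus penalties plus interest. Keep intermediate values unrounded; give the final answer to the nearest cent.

Penalty periods: ⌈317/30⌉ = 11; penalty = 11 × 1.75% × kr 583,583.00 = kr 112,339.73…
Interest: kr 583,583.00 × ((1 + 0.000525)^317 − 1) = kr 583,583.00 × 0.18102337… = kr 105,642.1637…
Total = kr 583,583.00 + kr 112,339.7275 + kr 105,642.1637… = kr 801,564.89

kr 801,564.89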